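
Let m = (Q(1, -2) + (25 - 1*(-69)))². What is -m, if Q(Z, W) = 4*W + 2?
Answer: -7744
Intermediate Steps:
Q(Z, W) = 2 + 4*W
m = 7744 (m = ((2 + 4*(-2)) + (25 - 1*(-69)))² = ((2 - 8) + (25 + 69))² = (-6 + 94)² = 88² = 7744)
-m = -1*7744 = -7744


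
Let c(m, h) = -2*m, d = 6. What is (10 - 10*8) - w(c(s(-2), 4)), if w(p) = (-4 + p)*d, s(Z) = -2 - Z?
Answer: -46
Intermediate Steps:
w(p) = -24 + 6*p (w(p) = (-4 + p)*6 = -24 + 6*p)
(10 - 10*8) - w(c(s(-2), 4)) = (10 - 10*8) - (-24 + 6*(-2*(-2 - 1*(-2)))) = (10 - 80) - (-24 + 6*(-2*(-2 + 2))) = -70 - (-24 + 6*(-2*0)) = -70 - (-24 + 6*0) = -70 - (-24 + 0) = -70 - 1*(-24) = -70 + 24 = -46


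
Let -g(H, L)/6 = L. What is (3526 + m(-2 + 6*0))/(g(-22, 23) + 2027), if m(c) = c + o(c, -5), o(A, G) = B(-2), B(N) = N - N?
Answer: 3524/1889 ≈ 1.8655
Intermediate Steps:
g(H, L) = -6*L
B(N) = 0
o(A, G) = 0
m(c) = c (m(c) = c + 0 = c)
(3526 + m(-2 + 6*0))/(g(-22, 23) + 2027) = (3526 + (-2 + 6*0))/(-6*23 + 2027) = (3526 + (-2 + 0))/(-138 + 2027) = (3526 - 2)/1889 = 3524*(1/1889) = 3524/1889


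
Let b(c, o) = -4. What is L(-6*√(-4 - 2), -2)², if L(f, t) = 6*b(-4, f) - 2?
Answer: 676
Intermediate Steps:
L(f, t) = -26 (L(f, t) = 6*(-4) - 2 = -24 - 2 = -26)
L(-6*√(-4 - 2), -2)² = (-26)² = 676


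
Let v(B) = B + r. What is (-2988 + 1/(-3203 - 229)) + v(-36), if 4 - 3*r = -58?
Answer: -10307441/3432 ≈ -3003.3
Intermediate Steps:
r = 62/3 (r = 4/3 - ⅓*(-58) = 4/3 + 58/3 = 62/3 ≈ 20.667)
v(B) = 62/3 + B (v(B) = B + 62/3 = 62/3 + B)
(-2988 + 1/(-3203 - 229)) + v(-36) = (-2988 + 1/(-3203 - 229)) + (62/3 - 36) = (-2988 + 1/(-3432)) - 46/3 = (-2988 - 1/3432) - 46/3 = -10254817/3432 - 46/3 = -10307441/3432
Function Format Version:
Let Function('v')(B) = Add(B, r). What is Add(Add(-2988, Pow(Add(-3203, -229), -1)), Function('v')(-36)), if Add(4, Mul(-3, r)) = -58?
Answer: Rational(-10307441, 3432) ≈ -3003.3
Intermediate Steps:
r = Rational(62, 3) (r = Add(Rational(4, 3), Mul(Rational(-1, 3), -58)) = Add(Rational(4, 3), Rational(58, 3)) = Rational(62, 3) ≈ 20.667)
Function('v')(B) = Add(Rational(62, 3), B) (Function('v')(B) = Add(B, Rational(62, 3)) = Add(Rational(62, 3), B))
Add(Add(-2988, Pow(Add(-3203, -229), -1)), Function('v')(-36)) = Add(Add(-2988, Pow(Add(-3203, -229), -1)), Add(Rational(62, 3), -36)) = Add(Add(-2988, Pow(-3432, -1)), Rational(-46, 3)) = Add(Add(-2988, Rational(-1, 3432)), Rational(-46, 3)) = Add(Rational(-10254817, 3432), Rational(-46, 3)) = Rational(-10307441, 3432)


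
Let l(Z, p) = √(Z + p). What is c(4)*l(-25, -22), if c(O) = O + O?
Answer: 8*I*√47 ≈ 54.845*I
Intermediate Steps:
c(O) = 2*O
c(4)*l(-25, -22) = (2*4)*√(-25 - 22) = 8*√(-47) = 8*(I*√47) = 8*I*√47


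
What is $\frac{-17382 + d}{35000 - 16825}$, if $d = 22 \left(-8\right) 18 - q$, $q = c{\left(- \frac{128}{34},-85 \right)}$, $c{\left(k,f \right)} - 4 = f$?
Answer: $- \frac{20469}{18175} \approx -1.1262$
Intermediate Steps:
$c{\left(k,f \right)} = 4 + f$
$q = -81$ ($q = 4 - 85 = -81$)
$d = -3087$ ($d = 22 \left(-8\right) 18 - -81 = \left(-176\right) 18 + 81 = -3168 + 81 = -3087$)
$\frac{-17382 + d}{35000 - 16825} = \frac{-17382 - 3087}{35000 - 16825} = - \frac{20469}{18175}$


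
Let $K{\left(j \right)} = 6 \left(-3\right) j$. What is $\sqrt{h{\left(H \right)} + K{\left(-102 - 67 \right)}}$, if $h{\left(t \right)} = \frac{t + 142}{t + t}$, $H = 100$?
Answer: $\frac{\sqrt{304321}}{10} \approx 55.165$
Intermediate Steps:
$h{\left(t \right)} = \frac{142 + t}{2 t}$
$K{\left(j \right)} = - 18 j$
$\sqrt{h{\left(H \right)} + K{\left(-102 - 67 \right)}} = \sqrt{\frac{142 + 100}{2 \cdot 100} - 18 \left(-102 - 67\right)} = \sqrt{\frac{1}{2} \cdot \frac{1}{100} \cdot 242 - -3042} = \sqrt{\frac{121}{100} + 3042} = \sqrt{\frac{304321}{100}} = \frac{\sqrt{304321}}{10}$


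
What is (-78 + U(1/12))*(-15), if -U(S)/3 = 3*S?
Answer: 4725/4 ≈ 1181.3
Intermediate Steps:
U(S) = -9*S
(-78 + U(1/12))*(-15) = (-78 - 9/12)*(-15) = (-78 - 9*1/12)*(-15) = (-78 - 3/4)*(-15) = -315/4*(-15) = 4725/4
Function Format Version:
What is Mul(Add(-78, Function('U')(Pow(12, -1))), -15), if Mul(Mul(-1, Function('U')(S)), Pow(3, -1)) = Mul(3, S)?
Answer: Rational(4725, 4) ≈ 1181.3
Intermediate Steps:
Function('U')(S) = Mul(-9, S) (Function('U')(S) = Mul(-3, Mul(3, S)) = Mul(-9, S))
Mul(Add(-78, Function('U')(Pow(12, -1))), -15) = Mul(Add(-78, Mul(-9, Pow(12, -1))), -15) = Mul(Add(-78, Mul(-9, Rational(1, 12))), -15) = Mul(Add(-78, Rational(-3, 4)), -15) = Mul(Rational(-315, 4), -15) = Rational(4725, 4)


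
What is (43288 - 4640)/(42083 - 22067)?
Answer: 4831/2502 ≈ 1.9309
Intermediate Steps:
(43288 - 4640)/(42083 - 22067) = 38648/20016 = 38648*(1/20016) = 4831/2502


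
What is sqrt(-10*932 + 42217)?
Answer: sqrt(32897) ≈ 181.38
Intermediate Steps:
sqrt(-10*932 + 42217) = sqrt(-9320 + 42217) = sqrt(32897)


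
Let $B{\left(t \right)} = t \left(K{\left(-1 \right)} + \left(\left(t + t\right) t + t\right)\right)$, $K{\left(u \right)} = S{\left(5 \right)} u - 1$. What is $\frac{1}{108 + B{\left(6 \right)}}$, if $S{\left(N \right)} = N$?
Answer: $\frac{1}{540} \approx 0.0018519$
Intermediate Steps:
$K{\left(u \right)} = -1 + 5 u$ ($K{\left(u \right)} = 5 u - 1 = -1 + 5 u$)
$B{\left(t \right)} = t \left(-6 + t + 2 t^{2}\right)$ ($B{\left(t \right)} = t \left(\left(-1 + 5 \left(-1\right)\right) + \left(\left(t + t\right) t + t\right)\right) = t \left(\left(-1 - 5\right) + \left(2 t t + t\right)\right) = t \left(-6 + \left(2 t^{2} + t\right)\right) = t \left(-6 + \left(t + 2 t^{2}\right)\right) = t \left(-6 + t + 2 t^{2}\right)$)
$\frac{1}{108 + B{\left(6 \right)}} = \frac{1}{108 + 6 \left(-6 + 6 + 2 \cdot 6^{2}\right)} = \frac{1}{108 + 6 \left(-6 + 6 + 2 \cdot 36\right)} = \frac{1}{108 + 6 \left(-6 + 6 + 72\right)} = \frac{1}{108 + 6 \cdot 72} = \frac{1}{108 + 432} = \frac{1}{540}$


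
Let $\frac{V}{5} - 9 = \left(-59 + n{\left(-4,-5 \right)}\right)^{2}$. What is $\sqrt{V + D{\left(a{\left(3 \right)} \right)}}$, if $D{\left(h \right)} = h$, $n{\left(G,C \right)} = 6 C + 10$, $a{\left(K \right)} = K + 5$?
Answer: $\sqrt{31258} \approx 176.8$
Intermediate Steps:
$a{\left(K \right)} = 5 + K$
$n{\left(G,C \right)} = 10 + 6 C$
$V = 31250$ ($V = 45 + 5 \left(-59 + \left(10 + 6 \left(-5\right)\right)\right)^{2} = 45 + 5 \left(-59 + \left(10 - 30\right)\right)^{2} = 45 + 5 \left(-59 - 20\right)^{2} = 45 + 5 \left(-79\right)^{2} = 45 + 5 \cdot 6241 = 45 + 31205 = 31250$)
$\sqrt{V + D{\left(a{\left(3 \right)} \right)}} = \sqrt{31250 + \left(5 + 3\right)} = \sqrt{31250 + 8} = \sqrt{31258}$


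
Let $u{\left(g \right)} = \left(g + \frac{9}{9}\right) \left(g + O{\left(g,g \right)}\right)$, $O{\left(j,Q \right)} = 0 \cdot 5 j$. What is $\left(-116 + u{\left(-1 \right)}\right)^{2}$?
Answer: $13456$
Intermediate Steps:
$O{\left(j,Q \right)} = 0$ ($O{\left(j,Q \right)} = 0 j = 0$)
$u{\left(g \right)} = g \left(1 + g\right)$ ($u{\left(g \right)} = \left(g + \frac{9}{9}\right) \left(g + 0\right) = \left(g + 9 \cdot \frac{1}{9}\right) g = \left(g + 1\right) g = \left(1 + g\right) g = g \left(1 + g\right)$)
$\left(-116 + u{\left(-1 \right)}\right)^{2} = \left(-116 - \left(1 - 1\right)\right)^{2} = \left(-116 - 0\right)^{2} = \left(-116 + 0\right)^{2} = \left(-116\right)^{2} = 13456$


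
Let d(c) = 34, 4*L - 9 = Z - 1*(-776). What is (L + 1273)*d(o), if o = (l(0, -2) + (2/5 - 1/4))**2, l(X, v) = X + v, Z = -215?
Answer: 48127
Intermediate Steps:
L = 285/2 (L = 9/4 + (-215 - 1*(-776))/4 = 9/4 + (-215 + 776)/4 = 9/4 + (1/4)*561 = 9/4 + 561/4 = 285/2 ≈ 142.50)
o = 1369/400 (o = ((0 - 2) + (2/5 - 1/4))**2 = (-2 + (2*(1/5) - 1*1/4))**2 = (-2 + (2/5 - 1/4))**2 = (-2 + 3/20)**2 = (-37/20)**2 = 1369/400 ≈ 3.4225)
(L + 1273)*d(o) = (285/2 + 1273)*34 = (2831/2)*34 = 48127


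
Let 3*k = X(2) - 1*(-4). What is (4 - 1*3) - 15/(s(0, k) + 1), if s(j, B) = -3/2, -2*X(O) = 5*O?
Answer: 31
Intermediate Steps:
X(O) = -5*O/2
k = -⅓ (k = (-5/2*2 - 1*(-4))/3 = (-5 + 4)/3 = (⅓)*(-1) = -⅓ ≈ -0.33333)
s(j, B) = -3/2 (s(j, B) = -3*½ = -3/2)
(4 - 1*3) - 15/(s(0, k) + 1) = (4 - 1*3) - 15/(-3/2 + 1) = (4 - 3) - 15/(-½) = 1 - 2*(-15) = 1 + 30 = 31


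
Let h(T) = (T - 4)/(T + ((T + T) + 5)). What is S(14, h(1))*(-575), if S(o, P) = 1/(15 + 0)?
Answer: -115/3 ≈ -38.333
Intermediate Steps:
h(T) = (-4 + T)/(5 + 3*T) (h(T) = (-4 + T)/(T + (2*T + 5)) = (-4 + T)/(T + (5 + 2*T)) = (-4 + T)/(5 + 3*T))
S(o, P) = 1/15
S(14, h(1))*(-575) = (1/15)*(-575) = -115/3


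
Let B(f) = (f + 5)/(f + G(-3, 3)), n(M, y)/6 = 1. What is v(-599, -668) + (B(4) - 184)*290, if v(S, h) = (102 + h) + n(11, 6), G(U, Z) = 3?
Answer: -374830/7 ≈ -53547.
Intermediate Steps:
n(M, y) = 6 (n(M, y) = 6*1 = 6)
B(f) = (5 + f)/(3 + f) (B(f) = (f + 5)/(f + 3) = (5 + f)/(3 + f))
v(S, h) = 108 + h (v(S, h) = (102 + h) + 6 = 108 + h)
v(-599, -668) + (B(4) - 184)*290 = (108 - 668) + ((5 + 4)/(3 + 4) - 184)*290 = -560 + (9/7 - 184)*290 = -560 - 1279/7*290 = -560 - 370910/7 = -374830/7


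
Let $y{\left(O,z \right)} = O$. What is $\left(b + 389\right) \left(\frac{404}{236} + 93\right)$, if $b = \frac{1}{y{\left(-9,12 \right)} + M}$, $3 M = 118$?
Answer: $\frac{197826376}{5369} \approx 36846.0$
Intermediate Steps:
$M = \frac{118}{3}$ ($M = \frac{1}{3} \cdot 118 = \frac{118}{3} \approx 39.333$)
$b = \frac{3}{91}$ ($b = \frac{1}{-9 + \frac{118}{3}} = \frac{1}{\frac{91}{3}} = \frac{3}{91} \approx 0.032967$)
$\left(b + 389\right) \left(\frac{404}{236} + 93\right) = \left(\frac{3}{91} + 389\right) \left(\frac{404}{236} + 93\right) = \frac{35402 \left(404 \cdot \frac{1}{236} + 93\right)}{91} = \frac{35402 \left(\frac{101}{59} + 93\right)}{91} = \frac{35402}{91} \cdot \frac{5588}{59} = \frac{197826376}{5369}$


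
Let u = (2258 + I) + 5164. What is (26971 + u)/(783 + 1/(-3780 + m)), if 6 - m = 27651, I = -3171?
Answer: 490575675/12302887 ≈ 39.875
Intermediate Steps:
m = -27645 (m = 6 - 1*27651 = 6 - 27651 = -27645)
u = 4251 (u = (2258 - 3171) + 5164 = -913 + 5164 = 4251)
(26971 + u)/(783 + 1/(-3780 + m)) = (26971 + 4251)/(783 + 1/(-3780 - 27645)) = 31222/(783 + 1/(-31425)) = 31222/(783 - 1/31425) = 31222/(24605774/31425) = 31222*(31425/24605774) = 490575675/12302887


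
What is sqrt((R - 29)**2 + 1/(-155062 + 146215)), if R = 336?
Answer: sqrt(819645946666)/2949 ≈ 307.00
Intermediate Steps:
sqrt((R - 29)**2 + 1/(-155062 + 146215)) = sqrt((336 - 29)**2 + 1/(-155062 + 146215)) = sqrt(307**2 + 1/(-8847)) = sqrt(94249 - 1/8847) = sqrt(833820902/8847) = sqrt(819645946666)/2949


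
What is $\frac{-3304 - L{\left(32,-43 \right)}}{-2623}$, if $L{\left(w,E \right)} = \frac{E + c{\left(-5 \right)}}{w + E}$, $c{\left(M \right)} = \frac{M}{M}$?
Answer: $\frac{36386}{28853} \approx 1.2611$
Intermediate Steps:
$c{\left(M \right)} = 1$
$L{\left(w,E \right)} = \frac{1 + E}{E + w}$ ($L{\left(w,E \right)} = \frac{E + 1}{w + E} = \frac{1 + E}{E + w}$)
$\frac{-3304 - L{\left(32,-43 \right)}}{-2623} = \frac{-3304 - \frac{1 - 43}{-43 + 32}}{-2623} = \left(-3304 - \frac{1}{-11} \left(-42\right)\right) \left(- \frac{1}{2623}\right) = \left(-3304 - \left(- \frac{1}{11}\right) \left(-42\right)\right) \left(- \frac{1}{2623}\right) = \left(-3304 - \frac{42}{11}\right) \left(- \frac{1}{2623}\right) = \left(- \frac{36386}{11}\right) \left(- \frac{1}{2623}\right) = \frac{36386}{28853}$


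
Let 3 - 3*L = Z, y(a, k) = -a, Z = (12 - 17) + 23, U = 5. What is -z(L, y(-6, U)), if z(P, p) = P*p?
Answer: 30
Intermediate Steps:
Z = 18 (Z = -5 + 23 = 18)
L = -5 (L = 1 - ⅓*18 = 1 - 6 = -5)
-z(L, y(-6, U)) = -(-5)*(-1*(-6)) = -(-5)*6 = -1*(-30) = 30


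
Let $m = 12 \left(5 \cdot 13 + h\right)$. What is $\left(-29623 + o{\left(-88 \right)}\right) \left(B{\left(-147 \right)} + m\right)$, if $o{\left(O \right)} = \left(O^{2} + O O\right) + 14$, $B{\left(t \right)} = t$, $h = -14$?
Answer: $-6566265$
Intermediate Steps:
$m = 612$ ($m = 12 \left(5 \cdot 13 - 14\right) = 12 \left(65 - 14\right) = 12 \cdot 51 = 612$)
$o{\left(O \right)} = 14 + 2 O^{2}$ ($o{\left(O \right)} = \left(O^{2} + O^{2}\right) + 14 = 2 O^{2} + 14 = 14 + 2 O^{2}$)
$\left(-29623 + o{\left(-88 \right)}\right) \left(B{\left(-147 \right)} + m\right) = \left(-29623 + \left(14 + 2 \left(-88\right)^{2}\right)\right) \left(-147 + 612\right) = \left(-29623 + \left(14 + 2 \cdot 7744\right)\right) 465 = \left(-29623 + \left(14 + 15488\right)\right) 465 = \left(-29623 + 15502\right) 465 = \left(-14121\right) 465 = -6566265$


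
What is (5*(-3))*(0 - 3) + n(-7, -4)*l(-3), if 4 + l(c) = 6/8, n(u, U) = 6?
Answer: 51/2 ≈ 25.500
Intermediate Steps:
l(c) = -13/4 (l(c) = -4 + 6/8 = -4 + 6*(1/8) = -4 + 3/4 = -13/4)
(5*(-3))*(0 - 3) + n(-7, -4)*l(-3) = (5*(-3))*(0 - 3) + 6*(-13/4) = -15*(-3) - 39/2 = 45 - 39/2 = 51/2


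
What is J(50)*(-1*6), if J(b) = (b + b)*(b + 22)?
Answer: -43200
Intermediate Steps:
J(b) = 2*b*(22 + b) (J(b) = (2*b)*(22 + b) = 2*b*(22 + b))
J(50)*(-1*6) = (2*50*(22 + 50))*(-1*6) = (2*50*72)*(-6) = 7200*(-6) = -43200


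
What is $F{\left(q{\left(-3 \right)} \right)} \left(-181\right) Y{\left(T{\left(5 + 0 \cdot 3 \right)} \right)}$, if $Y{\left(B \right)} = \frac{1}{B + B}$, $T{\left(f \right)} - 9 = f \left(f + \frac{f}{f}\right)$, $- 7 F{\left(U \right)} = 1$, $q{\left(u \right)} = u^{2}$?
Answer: $\frac{181}{546} \approx 0.3315$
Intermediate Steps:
$F{\left(U \right)} = - \frac{1}{7}$ ($F{\left(U \right)} = \left(- \frac{1}{7}\right) 1 = - \frac{1}{7}$)
$T{\left(f \right)} = 9 + f \left(1 + f\right)$ ($T{\left(f \right)} = 9 + f \left(f + \frac{f}{f}\right) = 9 + f \left(f + 1\right) = 9 + f \left(1 + f\right)$)
$Y{\left(B \right)} = \frac{1}{2 B}$
$F{\left(q{\left(-3 \right)} \right)} \left(-181\right) Y{\left(T{\left(5 + 0 \cdot 3 \right)} \right)} = \left(- \frac{1}{7}\right) \left(-181\right) \frac{1}{2 \left(9 + \left(5 + 0 \cdot 3\right) + \left(5 + 0 \cdot 3\right)^{2}\right)} = \frac{181 \frac{1}{2 \left(9 + \left(5 + 0\right) + \left(5 + 0\right)^{2}\right)}}{7} = \frac{181 \frac{1}{2 \left(9 + 5 + 5^{2}\right)}}{7} = \frac{181 \frac{1}{2 \left(9 + 5 + 25\right)}}{7} = \frac{181 \frac{1}{2 \cdot 39}}{7} = \frac{181 \cdot \frac{1}{2} \cdot \frac{1}{39}}{7} = \frac{181}{7} \cdot \frac{1}{78} = \frac{181}{546}$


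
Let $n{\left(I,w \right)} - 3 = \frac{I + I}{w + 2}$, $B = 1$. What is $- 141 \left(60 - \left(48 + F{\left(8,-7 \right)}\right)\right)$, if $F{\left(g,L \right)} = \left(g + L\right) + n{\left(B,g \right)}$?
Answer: $- \frac{5499}{5} \approx -1099.8$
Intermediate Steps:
$n{\left(I,w \right)} = 3 + \frac{2 I}{2 + w}$ ($n{\left(I,w \right)} = 3 + \frac{I + I}{w + 2} = 3 + \frac{2 I}{2 + w}$)
$F{\left(g,L \right)} = L + g + \frac{8 + 3 g}{2 + g}$ ($F{\left(g,L \right)} = \left(g + L\right) + \frac{6 + 2 \cdot 1 + 3 g}{2 + g} = \left(L + g\right) + \frac{6 + 2 + 3 g}{2 + g} = \left(L + g\right) + \frac{8 + 3 g}{2 + g} = L + g + \frac{8 + 3 g}{2 + g}$)
$- 141 \left(60 - \left(48 + F{\left(8,-7 \right)}\right)\right) = - 141 \left(60 - \left(48 + \frac{8 + 3 \cdot 8 + \left(2 + 8\right) \left(-7 + 8\right)}{2 + 8}\right)\right) = - 141 \left(60 - \left(48 + \frac{8 + 24 + 10 \cdot 1}{10}\right)\right) = - 141 \left(60 - \left(48 + \frac{8 + 24 + 10}{10}\right)\right) = - 141 \left(60 - \left(48 + \frac{1}{10} \cdot 42\right)\right) = - 141 \left(60 - \frac{261}{5}\right) = \left(-141\right) \frac{39}{5} = - \frac{5499}{5}$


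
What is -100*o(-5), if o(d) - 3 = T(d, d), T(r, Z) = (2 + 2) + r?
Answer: -200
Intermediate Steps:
T(r, Z) = 4 + r
o(d) = 7 + d (o(d) = 3 + (4 + d) = 7 + d)
-100*o(-5) = -100*(7 - 5) = -100*2 = -200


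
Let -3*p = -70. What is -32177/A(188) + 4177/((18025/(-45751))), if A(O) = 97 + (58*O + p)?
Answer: -6322054002946/596140825 ≈ -10605.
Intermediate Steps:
p = 70/3 (p = -1/3*(-70) = 70/3 ≈ 23.333)
A(O) = 361/3 + 58*O (A(O) = 97 + (58*O + 70/3) = 97 + (70/3 + 58*O) = 361/3 + 58*O)
-32177/A(188) + 4177/((18025/(-45751))) = -32177/(361/3 + 58*188) + 4177/((18025/(-45751))) = -32177/(361/3 + 10904) + 4177/((18025*(-1/45751))) = -32177/33073/3 + 4177/(-18025/45751) = -32177*3/33073 + 4177*(-45751/18025) = -96531/33073 - 191101927/18025 = -6322054002946/596140825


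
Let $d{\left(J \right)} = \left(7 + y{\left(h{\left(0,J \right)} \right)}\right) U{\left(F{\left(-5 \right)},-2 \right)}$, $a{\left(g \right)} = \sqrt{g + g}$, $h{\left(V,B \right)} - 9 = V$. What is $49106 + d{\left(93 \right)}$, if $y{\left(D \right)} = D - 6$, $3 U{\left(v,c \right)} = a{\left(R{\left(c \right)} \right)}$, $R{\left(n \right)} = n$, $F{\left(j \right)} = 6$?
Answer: $49106 + \frac{20 i}{3} \approx 49106.0 + 6.6667 i$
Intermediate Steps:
$h{\left(V,B \right)} = 9 + V$
$a{\left(g \right)} = \sqrt{2} \sqrt{g}$ ($a{\left(g \right)} = \sqrt{2 g} = \sqrt{2} \sqrt{g}$)
$U{\left(v,c \right)} = \frac{\sqrt{2} \sqrt{c}}{3}$
$y{\left(D \right)} = -6 + D$ ($y{\left(D \right)} = D - 6 = -6 + D$)
$d{\left(J \right)} = \frac{20 i}{3}$ ($d{\left(J \right)} = \left(7 + \left(-6 + \left(9 + 0\right)\right)\right) \frac{\sqrt{2} \sqrt{-2}}{3} = \left(7 + \left(-6 + 9\right)\right) \frac{\sqrt{2} i \sqrt{2}}{3} = \left(7 + 3\right) \frac{2 i}{3} = 10 \frac{2 i}{3} = \frac{20 i}{3}$)
$49106 + d{\left(93 \right)} = 49106 + \frac{20 i}{3}$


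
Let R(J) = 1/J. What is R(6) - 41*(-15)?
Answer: 3691/6 ≈ 615.17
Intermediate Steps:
R(6) - 41*(-15) = 1/6 - 41*(-15) = ⅙ + 615 = 3691/6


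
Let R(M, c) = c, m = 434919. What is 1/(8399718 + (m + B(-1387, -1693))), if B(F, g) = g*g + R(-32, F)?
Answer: 1/11699499 ≈ 8.5474e-8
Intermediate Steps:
B(F, g) = F + g² (B(F, g) = g*g + F = g² + F = F + g²)
1/(8399718 + (m + B(-1387, -1693))) = 1/(8399718 + (434919 + (-1387 + (-1693)²))) = 1/(8399718 + (434919 + (-1387 + 2866249))) = 1/(8399718 + (434919 + 2864862)) = 1/(8399718 + 3299781) = 1/11699499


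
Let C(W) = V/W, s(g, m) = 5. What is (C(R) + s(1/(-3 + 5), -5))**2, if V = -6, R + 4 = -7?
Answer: 3721/121 ≈ 30.752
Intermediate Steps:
R = -11 (R = -4 - 7 = -11)
C(W) = -6/W
(C(R) + s(1/(-3 + 5), -5))**2 = (-6/(-11) + 5)**2 = (-6*(-1/11) + 5)**2 = (6/11 + 5)**2 = (61/11)**2 = 3721/121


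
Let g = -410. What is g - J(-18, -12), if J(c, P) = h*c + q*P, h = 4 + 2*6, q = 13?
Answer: 34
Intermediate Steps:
h = 16 (h = 4 + 12 = 16)
J(c, P) = 13*P + 16*c (J(c, P) = 16*c + 13*P = 13*P + 16*c)
g - J(-18, -12) = -410 - (13*(-12) + 16*(-18)) = -410 - (-156 - 288) = -410 - 1*(-444) = -410 + 444 = 34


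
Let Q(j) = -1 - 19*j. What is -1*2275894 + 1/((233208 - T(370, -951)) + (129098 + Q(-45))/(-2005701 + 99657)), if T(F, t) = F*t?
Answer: -634510303778184269/278796070370 ≈ -2.2759e+6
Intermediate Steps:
-1*2275894 + 1/((233208 - T(370, -951)) + (129098 + Q(-45))/(-2005701 + 99657)) = -1*2275894 + 1/((233208 - 370*(-951)) + (129098 + (-1 - 19*(-45)))/(-2005701 + 99657)) = -2275894 + 1/((233208 - 1*(-351870)) + (129098 + (-1 + 855))/(-1906044)) = -2275894 + 1/((233208 + 351870) + (129098 + 854)*(-1/1906044)) = -2275894 + 1/(585078 + 129952*(-1/1906044)) = -2275894 + 1/(585078 - 32488/476511) = -2275894 + 1/(278796070370/476511) = -2275894 + 476511/278796070370 = -634510303778184269/278796070370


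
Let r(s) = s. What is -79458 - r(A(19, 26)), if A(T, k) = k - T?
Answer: -79465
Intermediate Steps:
-79458 - r(A(19, 26)) = -79458 - (26 - 1*19) = -79458 - (26 - 19) = -79458 - 1*7 = -79458 - 7 = -79465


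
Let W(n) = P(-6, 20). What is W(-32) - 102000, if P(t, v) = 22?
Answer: -101978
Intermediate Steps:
W(n) = 22
W(-32) - 102000 = 22 - 102000 = -101978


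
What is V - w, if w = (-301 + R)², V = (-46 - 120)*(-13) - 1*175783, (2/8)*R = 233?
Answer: -571786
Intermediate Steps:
R = 932 (R = 4*233 = 932)
V = -173625 (V = -166*(-13) - 175783 = 2158 - 175783 = -173625)
w = 398161 (w = (-301 + 932)² = 631² = 398161)
V - w = -173625 - 1*398161 = -173625 - 398161 = -571786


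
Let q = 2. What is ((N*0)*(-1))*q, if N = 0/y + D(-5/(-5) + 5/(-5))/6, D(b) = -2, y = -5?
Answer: 0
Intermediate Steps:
N = -⅓ (N = 0/(-5) - 2/6 = 0*(-⅕) - 2*⅙ = 0 - ⅓ = -⅓ ≈ -0.33333)
((N*0)*(-1))*q = (-⅓*0*(-1))*2 = (0*(-1))*2 = 0*2 = 0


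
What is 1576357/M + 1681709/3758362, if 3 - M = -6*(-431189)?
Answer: -1573718760355/9723374839422 ≈ -0.16185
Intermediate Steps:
M = -2587131 (M = 3 - (-6)*(-431189) = 3 - 1*2587134 = 3 - 2587134 = -2587131)
1576357/M + 1681709/3758362 = 1576357/(-2587131) + 1681709/3758362 = 1576357*(-1/2587131) + 1681709*(1/3758362) = -1576357/2587131 + 1681709/3758362 = -1573718760355/9723374839422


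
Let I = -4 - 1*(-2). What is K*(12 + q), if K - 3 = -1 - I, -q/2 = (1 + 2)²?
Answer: -24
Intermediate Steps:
I = -2 (I = -4 + 2 = -2)
q = -18 (q = -2*(1 + 2)² = -2*3² = -2*9 = -18)
K = 4 (K = 3 + (-1 - 1*(-2)) = 3 + (-1 + 2) = 3 + 1 = 4)
K*(12 + q) = 4*(12 - 18) = 4*(-6) = -24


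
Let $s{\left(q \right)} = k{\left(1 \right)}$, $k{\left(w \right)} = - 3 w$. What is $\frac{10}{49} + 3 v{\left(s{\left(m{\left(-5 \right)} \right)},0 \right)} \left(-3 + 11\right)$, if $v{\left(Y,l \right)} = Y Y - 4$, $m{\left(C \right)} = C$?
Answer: $\frac{5890}{49} \approx 120.2$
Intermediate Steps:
$s{\left(q \right)} = -3$ ($s{\left(q \right)} = \left(-3\right) 1 = -3$)
$v{\left(Y,l \right)} = -4 + Y^{2}$ ($v{\left(Y,l \right)} = Y^{2} - 4 = -4 + Y^{2}$)
$\frac{10}{49} + 3 v{\left(s{\left(m{\left(-5 \right)} \right)},0 \right)} \left(-3 + 11\right) = \frac{10}{49} + 3 \left(-4 + \left(-3\right)^{2}\right) \left(-3 + 11\right) = 10 \cdot \frac{1}{49} + 3 \left(-4 + 9\right) 8 = \frac{10}{49} + 3 \cdot 5 \cdot 8 = \frac{10}{49} + 15 \cdot 8 = \frac{10}{49} + 120 = \frac{5890}{49}$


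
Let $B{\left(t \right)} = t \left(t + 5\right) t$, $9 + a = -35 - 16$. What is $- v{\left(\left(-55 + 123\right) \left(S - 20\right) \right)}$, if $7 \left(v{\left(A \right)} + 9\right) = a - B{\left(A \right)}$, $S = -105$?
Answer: $- \frac{613763749877}{7} \approx -8.768 \cdot 10^{10}$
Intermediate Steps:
$a = -60$ ($a = -9 - 51 = -60$)
$B{\left(t \right)} = t^{2} \left(5 + t\right)$ ($B{\left(t \right)} = t \left(5 + t\right) t = t t \left(5 + t\right) = t^{2} \left(5 + t\right)$)
$v{\left(A \right)} = - \frac{123}{7} - \frac{A^{2} \left(5 + A\right)}{7}$ ($v{\left(A \right)} = -9 + \frac{-60 - A^{2} \left(5 + A\right)}{7} = -9 - \left(\frac{60}{7} + \frac{A^{2} \left(5 + A\right)}{7}\right) = - \frac{123}{7} - \frac{A^{2} \left(5 + A\right)}{7}$)
$- v{\left(\left(-55 + 123\right) \left(S - 20\right) \right)} = - (- \frac{123}{7} + \frac{\left(\left(-55 + 123\right) \left(-105 - 20\right)\right)^{2} \left(-5 - \left(-55 + 123\right) \left(-105 - 20\right)\right)}{7}) = - (- \frac{123}{7} + \frac{\left(68 \left(-125\right)\right)^{2} \left(-5 - 68 \left(-125\right)\right)}{7}) = - (- \frac{123}{7} + \frac{\left(-8500\right)^{2} \left(-5 - -8500\right)}{7}) = - (- \frac{123}{7} + \frac{1}{7} \cdot 72250000 \left(-5 + 8500\right)) = - (- \frac{123}{7} + \frac{1}{7} \cdot 72250000 \cdot 8495) = - (- \frac{123}{7} + \frac{613763750000}{7}) = \left(-1\right) \frac{613763749877}{7} = - \frac{613763749877}{7}$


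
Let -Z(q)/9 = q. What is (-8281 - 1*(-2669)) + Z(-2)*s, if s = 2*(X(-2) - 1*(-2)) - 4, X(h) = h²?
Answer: -5468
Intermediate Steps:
Z(q) = -9*q
s = 8 (s = 2*((-2)² - 1*(-2)) - 4 = 2*(4 + 2) - 4 = 2*6 - 4 = 12 - 4 = 8)
(-8281 - 1*(-2669)) + Z(-2)*s = (-8281 - 1*(-2669)) - 9*(-2)*8 = (-8281 + 2669) + 18*8 = -5612 + 144 = -5468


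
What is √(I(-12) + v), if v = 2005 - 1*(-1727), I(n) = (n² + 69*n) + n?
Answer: 2*√759 ≈ 55.100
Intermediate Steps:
I(n) = n² + 70*n
v = 3732 (v = 2005 + 1727 = 3732)
√(I(-12) + v) = √(-12*(70 - 12) + 3732) = √(-12*58 + 3732) = √(-696 + 3732) = √3036 = 2*√759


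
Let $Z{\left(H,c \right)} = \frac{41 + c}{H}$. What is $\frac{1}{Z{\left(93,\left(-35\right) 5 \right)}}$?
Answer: $- \frac{93}{134} \approx -0.69403$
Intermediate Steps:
$Z{\left(H,c \right)} = \frac{41 + c}{H}$
$\frac{1}{Z{\left(93,\left(-35\right) 5 \right)}} = \frac{1}{\frac{1}{93} \left(41 - 175\right)} = \frac{1}{\frac{1}{93} \left(-134\right)} = \frac{1}{- \frac{134}{93}} = - \frac{93}{134}$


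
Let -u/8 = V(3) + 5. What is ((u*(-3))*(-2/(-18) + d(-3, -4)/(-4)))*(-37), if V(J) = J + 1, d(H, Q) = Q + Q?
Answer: -16872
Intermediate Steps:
d(H, Q) = 2*Q
V(J) = 1 + J
u = -72 (u = -8*((1 + 3) + 5) = -8*(4 + 5) = -8*9 = -72)
((u*(-3))*(-2/(-18) + d(-3, -4)/(-4)))*(-37) = ((-72*(-3))*(-2/(-18) + (2*(-4))/(-4)))*(-37) = (216*(-2*(-1/18) - 8*(-¼)))*(-37) = (216*(⅑ + 2))*(-37) = (216*(19/9))*(-37) = 456*(-37) = -16872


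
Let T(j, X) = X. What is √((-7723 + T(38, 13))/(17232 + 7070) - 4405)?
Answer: I*√650431000510/12151 ≈ 66.373*I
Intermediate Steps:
√((-7723 + T(38, 13))/(17232 + 7070) - 4405) = √((-7723 + 13)/(17232 + 7070) - 4405) = √(-7710/24302 - 4405) = √(-7710*1/24302 - 4405) = √(-3855/12151 - 4405) = √(-53529010/12151) = I*√650431000510/12151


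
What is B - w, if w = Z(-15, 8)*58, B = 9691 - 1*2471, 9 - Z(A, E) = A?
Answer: 5828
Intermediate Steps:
Z(A, E) = 9 - A
B = 7220 (B = 9691 - 2471 = 7220)
w = 1392 (w = (9 - 1*(-15))*58 = (9 + 15)*58 = 24*58 = 1392)
B - w = 7220 - 1*1392 = 7220 - 1392 = 5828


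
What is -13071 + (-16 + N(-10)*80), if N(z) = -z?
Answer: -12287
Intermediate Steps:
-13071 + (-16 + N(-10)*80) = -13071 + (-16 - 1*(-10)*80) = -13071 + (-16 + 10*80) = -13071 + (-16 + 800) = -13071 + 784 = -12287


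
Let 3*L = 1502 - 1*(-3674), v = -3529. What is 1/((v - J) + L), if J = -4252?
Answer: 3/7345 ≈ 0.00040844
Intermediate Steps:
L = 5176/3 (L = (1502 - 1*(-3674))/3 = (1502 + 3674)/3 = (⅓)*5176 = 5176/3 ≈ 1725.3)
1/((v - J) + L) = 1/((-3529 - 1*(-4252)) + 5176/3) = 1/((-3529 + 4252) + 5176/3) = 1/(723 + 5176/3) = 1/(7345/3) = 3/7345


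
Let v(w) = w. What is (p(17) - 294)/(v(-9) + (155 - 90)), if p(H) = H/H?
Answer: -293/56 ≈ -5.2321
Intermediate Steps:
p(H) = 1
(p(17) - 294)/(v(-9) + (155 - 90)) = (1 - 294)/(-9 + (155 - 90)) = -293/(-9 + 65) = -293/56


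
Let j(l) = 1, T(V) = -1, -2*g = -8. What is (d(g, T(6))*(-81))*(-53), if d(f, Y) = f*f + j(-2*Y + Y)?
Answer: 72981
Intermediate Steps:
g = 4 (g = -½*(-8) = 4)
d(f, Y) = 1 + f² (d(f, Y) = f*f + 1 = f² + 1 = 1 + f²)
(d(g, T(6))*(-81))*(-53) = ((1 + 4²)*(-81))*(-53) = ((1 + 16)*(-81))*(-53) = (17*(-81))*(-53) = -1377*(-53) = 72981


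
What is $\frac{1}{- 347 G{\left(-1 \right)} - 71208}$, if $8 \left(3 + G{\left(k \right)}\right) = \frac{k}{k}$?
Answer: $- \frac{8}{561683} \approx -1.4243 \cdot 10^{-5}$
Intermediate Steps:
$G{\left(k \right)} = - \frac{23}{8}$ ($G{\left(k \right)} = -3 + \frac{k \frac{1}{k}}{8} = -3 + \frac{1}{8} \cdot 1 = -3 + \frac{1}{8} = - \frac{23}{8}$)
$\frac{1}{- 347 G{\left(-1 \right)} - 71208} = \frac{1}{\left(-347\right) \left(- \frac{23}{8}\right) - 71208} = \frac{1}{\frac{7981}{8} - 71208} = \frac{1}{- \frac{561683}{8}} = - \frac{8}{561683}$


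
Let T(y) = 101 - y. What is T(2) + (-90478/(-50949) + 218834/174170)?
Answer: 452706436198/4436893665 ≈ 102.03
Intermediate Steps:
T(2) + (-90478/(-50949) + 218834/174170) = (101 - 1*2) + (-90478/(-50949) + 218834/174170) = (101 - 2) + (-90478*(-1/50949) + 218834*(1/174170)) = 99 + (90478/50949 + 109417/87085) = 99 + 13453963363/4436893665 = 452706436198/4436893665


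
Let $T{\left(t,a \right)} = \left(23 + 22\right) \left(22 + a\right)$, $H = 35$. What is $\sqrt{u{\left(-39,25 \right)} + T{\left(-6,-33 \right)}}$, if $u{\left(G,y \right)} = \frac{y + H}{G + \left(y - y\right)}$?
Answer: $\frac{i \sqrt{83915}}{13} \approx 22.283 i$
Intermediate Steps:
$T{\left(t,a \right)} = 990 + 45 a$ ($T{\left(t,a \right)} = 45 \left(22 + a\right) = 990 + 45 a$)
$u{\left(G,y \right)} = \frac{35 + y}{G}$ ($u{\left(G,y \right)} = \frac{y + 35}{G + \left(y - y\right)} = \frac{35 + y}{G + 0} = \frac{35 + y}{G}$)
$\sqrt{u{\left(-39,25 \right)} + T{\left(-6,-33 \right)}} = \sqrt{\frac{35 + 25}{-39} + \left(990 + 45 \left(-33\right)\right)} = \sqrt{\left(- \frac{1}{39}\right) 60 + \left(990 - 1485\right)} = \sqrt{- \frac{20}{13} - 495} = \sqrt{- \frac{6455}{13}} = \frac{i \sqrt{83915}}{13}$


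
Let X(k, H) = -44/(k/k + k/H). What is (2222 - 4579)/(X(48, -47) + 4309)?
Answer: -2357/6377 ≈ -0.36961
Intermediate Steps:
X(k, H) = -44/(1 + k/H)
(2222 - 4579)/(X(48, -47) + 4309) = (2222 - 4579)/(-44*(-47)/(-47 + 48) + 4309) = -2357/(-44*(-47)/1 + 4309) = -2357/(-44*(-47)*1 + 4309) = -2357/(2068 + 4309) = -2357/6377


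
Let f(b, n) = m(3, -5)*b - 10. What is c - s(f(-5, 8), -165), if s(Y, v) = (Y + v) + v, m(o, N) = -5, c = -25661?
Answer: -25346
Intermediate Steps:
f(b, n) = -10 - 5*b (f(b, n) = -5*b - 10 = -10 - 5*b)
s(Y, v) = Y + 2*v
c - s(f(-5, 8), -165) = -25661 - ((-10 - 5*(-5)) + 2*(-165)) = -25661 - ((-10 + 25) - 330) = -25661 - (15 - 330) = -25661 - 1*(-315) = -25661 + 315 = -25346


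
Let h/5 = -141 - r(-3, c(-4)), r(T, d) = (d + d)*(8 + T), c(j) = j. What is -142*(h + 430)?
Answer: 10650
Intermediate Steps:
r(T, d) = 2*d*(8 + T) (r(T, d) = (2*d)*(8 + T) = 2*d*(8 + T))
h = -505 (h = 5*(-141 - 2*(-4)*(8 - 3)) = 5*(-141 - 2*(-4)*5) = 5*(-141 - 1*(-40)) = 5*(-141 + 40) = 5*(-101) = -505)
-142*(h + 430) = -142*(-505 + 430) = -142*(-75) = 10650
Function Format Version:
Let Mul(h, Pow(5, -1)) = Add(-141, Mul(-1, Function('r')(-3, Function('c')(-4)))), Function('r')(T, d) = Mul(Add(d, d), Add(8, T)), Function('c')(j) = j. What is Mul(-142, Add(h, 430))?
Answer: 10650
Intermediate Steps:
Function('r')(T, d) = Mul(2, d, Add(8, T)) (Function('r')(T, d) = Mul(Mul(2, d), Add(8, T)) = Mul(2, d, Add(8, T)))
h = -505 (h = Mul(5, Add(-141, Mul(-1, Mul(2, -4, Add(8, -3))))) = Mul(5, Add(-141, Mul(-1, Mul(2, -4, 5)))) = Mul(5, Add(-141, Mul(-1, -40))) = Mul(5, Add(-141, 40)) = Mul(5, -101) = -505)
Mul(-142, Add(h, 430)) = Mul(-142, Add(-505, 430)) = Mul(-142, -75) = 10650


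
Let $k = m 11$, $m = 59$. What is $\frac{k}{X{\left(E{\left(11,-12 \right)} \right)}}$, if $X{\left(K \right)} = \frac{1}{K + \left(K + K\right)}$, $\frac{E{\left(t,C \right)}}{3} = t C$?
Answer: $-771012$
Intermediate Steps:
$E{\left(t,C \right)} = 3 C t$ ($E{\left(t,C \right)} = 3 t C = 3 C t$)
$k = 649$ ($k = 59 \cdot 11 = 649$)
$X{\left(K \right)} = \frac{1}{3 K}$ ($X{\left(K \right)} = \frac{1}{K + 2 K} = \frac{1}{3 K}$)
$\frac{k}{X{\left(E{\left(11,-12 \right)} \right)}} = \frac{649}{\frac{1}{3} \frac{1}{3 \left(-12\right) 11}} = \frac{649}{\frac{1}{3} \frac{1}{-396}} = \frac{649}{\frac{1}{3} \left(- \frac{1}{396}\right)} = \frac{649}{- \frac{1}{1188}} = 649 \left(-1188\right) = -771012$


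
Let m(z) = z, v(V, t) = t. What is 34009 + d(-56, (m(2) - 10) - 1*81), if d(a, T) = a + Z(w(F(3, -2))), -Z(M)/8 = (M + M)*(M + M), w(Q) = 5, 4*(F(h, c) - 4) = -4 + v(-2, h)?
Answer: 33153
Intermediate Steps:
F(h, c) = 3 + h/4 (F(h, c) = 4 + (-4 + h)/4 = 4 + (-1 + h/4) = 3 + h/4)
Z(M) = -32*M**2 (Z(M) = -8*(M + M)*(M + M) = -8*2*M*2*M = -32*M**2)
d(a, T) = -800 + a (d(a, T) = a - 32*5**2 = a - 32*25 = a - 800 = -800 + a)
34009 + d(-56, (m(2) - 10) - 1*81) = 34009 + (-800 - 56) = 34009 - 856 = 33153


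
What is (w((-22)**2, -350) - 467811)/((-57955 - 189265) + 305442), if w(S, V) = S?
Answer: -467327/58222 ≈ -8.0266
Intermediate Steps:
(w((-22)**2, -350) - 467811)/((-57955 - 189265) + 305442) = ((-22)**2 - 467811)/((-57955 - 189265) + 305442) = (484 - 467811)/(-247220 + 305442) = -467327/58222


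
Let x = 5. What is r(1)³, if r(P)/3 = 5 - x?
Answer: 0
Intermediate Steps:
r(P) = 0 (r(P) = 3*(5 - 1*5) = 3*(5 - 5) = 3*0 = 0)
r(1)³ = 0³ = 0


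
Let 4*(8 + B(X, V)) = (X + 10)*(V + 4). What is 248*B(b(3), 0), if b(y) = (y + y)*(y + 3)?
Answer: 9424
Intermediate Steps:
b(y) = 2*y*(3 + y) (b(y) = (2*y)*(3 + y) = 2*y*(3 + y))
B(X, V) = -8 + (4 + V)*(10 + X)/4 (B(X, V) = -8 + ((X + 10)*(V + 4))/4 = -8 + ((10 + X)*(4 + V))/4 = -8 + ((4 + V)*(10 + X))/4 = -8 + (4 + V)*(10 + X)/4)
248*B(b(3), 0) = 248*(2 + 2*3*(3 + 3) + (5/2)*0 + (1/4)*0*(2*3*(3 + 3))) = 248*(2 + 2*3*6 + 0 + (1/4)*0*(2*3*6)) = 248*(2 + 36 + 0 + (1/4)*0*36) = 248*(2 + 36 + 0 + 0) = 248*38 = 9424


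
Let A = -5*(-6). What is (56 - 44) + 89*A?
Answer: 2682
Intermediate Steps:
A = 30
(56 - 44) + 89*A = (56 - 44) + 89*30 = 12 + 2670 = 2682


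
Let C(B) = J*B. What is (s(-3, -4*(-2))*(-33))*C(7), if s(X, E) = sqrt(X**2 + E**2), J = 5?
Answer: -1155*sqrt(73) ≈ -9868.3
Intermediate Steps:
C(B) = 5*B
s(X, E) = sqrt(E**2 + X**2)
(s(-3, -4*(-2))*(-33))*C(7) = (sqrt((-4*(-2))**2 + (-3)**2)*(-33))*(5*7) = (sqrt(8**2 + 9)*(-33))*35 = (sqrt(64 + 9)*(-33))*35 = (sqrt(73)*(-33))*35 = -33*sqrt(73)*35 = -1155*sqrt(73)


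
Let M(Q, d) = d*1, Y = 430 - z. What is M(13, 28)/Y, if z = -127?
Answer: 28/557 ≈ 0.050269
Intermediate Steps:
Y = 557 (Y = 430 - 1*(-127) = 430 + 127 = 557)
M(Q, d) = d
M(13, 28)/Y = 28/557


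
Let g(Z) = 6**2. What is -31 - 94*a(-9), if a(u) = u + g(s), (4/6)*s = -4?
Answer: -2569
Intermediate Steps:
s = -6 (s = (3/2)*(-4) = -6)
g(Z) = 36
a(u) = 36 + u (a(u) = u + 36 = 36 + u)
-31 - 94*a(-9) = -31 - 94*(36 - 9) = -31 - 94*27 = -31 - 2538 = -2569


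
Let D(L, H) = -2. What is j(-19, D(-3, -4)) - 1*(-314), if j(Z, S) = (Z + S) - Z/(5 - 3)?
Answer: 605/2 ≈ 302.50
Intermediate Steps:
j(Z, S) = S + Z/2 (j(Z, S) = (S + Z) - Z/2 = S + Z/2)
j(-19, D(-3, -4)) - 1*(-314) = (-2 + (½)*(-19)) - 1*(-314) = (-2 - 19/2) + 314 = -23/2 + 314 = 605/2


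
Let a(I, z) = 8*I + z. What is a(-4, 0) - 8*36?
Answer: -320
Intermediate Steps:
a(I, z) = z + 8*I
a(-4, 0) - 8*36 = (0 + 8*(-4)) - 8*36 = (0 - 32) - 288 = -32 - 288 = -320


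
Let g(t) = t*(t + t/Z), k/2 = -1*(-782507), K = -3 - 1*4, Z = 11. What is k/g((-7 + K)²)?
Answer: 8607577/230496 ≈ 37.344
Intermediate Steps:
K = -7 (K = -3 - 4 = -7)
k = 1565014 (k = 2*(-1*(-782507)) = 2*782507 = 1565014)
g(t) = 12*t²/11 (g(t) = t*(t + t/11) = t*(12*t/11) = 12*t²/11)
k/g((-7 + K)²) = 1565014/((12*((-7 - 7)²)²/11)) = 1565014/((12*((-14)²)²/11)) = 1565014/(((12/11)*196²)) = 1565014/(((12/11)*38416)) = 1565014/(460992/11) = 1565014*(11/460992) = 8607577/230496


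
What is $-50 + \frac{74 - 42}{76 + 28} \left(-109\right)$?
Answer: $- \frac{1086}{13} \approx -83.538$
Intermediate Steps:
$-50 + \frac{74 - 42}{76 + 28} \left(-109\right) = -50 + \frac{32}{104} \left(-109\right) = -50 + 32 \cdot \frac{1}{104} \left(-109\right) = -50 + \frac{4}{13} \left(-109\right) = -50 - \frac{436}{13} = - \frac{1086}{13}$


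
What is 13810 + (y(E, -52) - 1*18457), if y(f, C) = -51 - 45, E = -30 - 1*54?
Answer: -4743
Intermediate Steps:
E = -84 (E = -30 - 54 = -84)
y(f, C) = -96
13810 + (y(E, -52) - 1*18457) = 13810 + (-96 - 1*18457) = 13810 + (-96 - 18457) = 13810 - 18553 = -4743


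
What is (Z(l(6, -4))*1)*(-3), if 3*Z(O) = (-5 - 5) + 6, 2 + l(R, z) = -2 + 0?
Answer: 4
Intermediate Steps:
l(R, z) = -4 (l(R, z) = -2 + (-2 + 0) = -2 - 2 = -4)
Z(O) = -4/3 (Z(O) = ((-5 - 5) + 6)/3 = (-10 + 6)/3 = (1/3)*(-4) = -4/3)
(Z(l(6, -4))*1)*(-3) = -4/3*1*(-3) = -4/3*(-3) = 4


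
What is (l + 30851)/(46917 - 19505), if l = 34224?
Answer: 65075/27412 ≈ 2.3740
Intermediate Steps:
(l + 30851)/(46917 - 19505) = (34224 + 30851)/(46917 - 19505) = 65075/27412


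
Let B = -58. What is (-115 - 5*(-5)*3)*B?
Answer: 2320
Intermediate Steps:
(-115 - 5*(-5)*3)*B = (-115 - 5*(-5)*3)*(-58) = (-115 + 25*3)*(-58) = (-115 + 75)*(-58) = -40*(-58) = 2320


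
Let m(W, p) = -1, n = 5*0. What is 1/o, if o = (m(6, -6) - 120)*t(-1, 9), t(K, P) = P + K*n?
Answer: -1/1089 ≈ -0.00091827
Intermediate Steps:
n = 0
t(K, P) = P (t(K, P) = P + K*0 = P + 0 = P)
o = -1089 (o = (-1 - 120)*9 = -121*9 = -1089)
1/o = 1/(-1089) = -1/1089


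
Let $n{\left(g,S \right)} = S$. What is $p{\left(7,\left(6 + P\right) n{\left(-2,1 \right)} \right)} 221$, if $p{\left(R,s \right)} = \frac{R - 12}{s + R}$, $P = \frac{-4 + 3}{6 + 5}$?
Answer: $- \frac{12155}{142} \approx -85.599$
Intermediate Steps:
$P = - \frac{1}{11} \approx -0.090909$
$p{\left(R,s \right)} = \frac{-12 + R}{R + s}$
$p{\left(7,\left(6 + P\right) n{\left(-2,1 \right)} \right)} 221 = \frac{-12 + 7}{7 + \left(6 - \frac{1}{11}\right) 1} \cdot 221 = \frac{1}{7 + \frac{65}{11} \cdot 1} \left(-5\right) 221 = \frac{1}{7 + \frac{65}{11}} \left(-5\right) 221 = \frac{1}{\frac{142}{11}} \left(-5\right) 221 = \frac{11}{142} \left(-5\right) 221 = \left(- \frac{55}{142}\right) 221 = - \frac{12155}{142}$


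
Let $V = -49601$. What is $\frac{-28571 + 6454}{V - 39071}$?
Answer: $\frac{1301}{5216} \approx 0.24942$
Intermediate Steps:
$\frac{-28571 + 6454}{V - 39071} = \frac{-28571 + 6454}{-49601 - 39071} = - \frac{22117}{-88672} = \left(-22117\right) \left(- \frac{1}{88672}\right) = \frac{1301}{5216}$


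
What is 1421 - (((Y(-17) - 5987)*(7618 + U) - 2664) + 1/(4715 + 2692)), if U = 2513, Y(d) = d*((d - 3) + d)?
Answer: 402096276080/7407 ≈ 5.4286e+7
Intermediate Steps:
Y(d) = d*(-3 + 2*d) (Y(d) = d*((-3 + d) + d) = d*(-3 + 2*d))
1421 - (((Y(-17) - 5987)*(7618 + U) - 2664) + 1/(4715 + 2692)) = 1421 - (((-17*(-3 + 2*(-17)) - 5987)*(7618 + 2513) - 2664) + 1/(4715 + 2692)) = 1421 - (((-17*(-3 - 34) - 5987)*10131 - 2664) + 1/7407) = 1421 - (((-17*(-37) - 5987)*10131 - 2664) + 1/7407) = 1421 - (((629 - 5987)*10131 - 2664) + 1/7407) = 1421 - ((-5358*10131 - 2664) + 1/7407) = 1421 - ((-54281898 - 2664) + 1/7407) = 1421 - (-54284562 + 1/7407) = 1421 - 1*(-402085750733/7407) = 1421 + 402085750733/7407 = 402096276080/7407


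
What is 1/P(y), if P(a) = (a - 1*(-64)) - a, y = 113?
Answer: 1/64 ≈ 0.015625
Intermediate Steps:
P(a) = 64 (P(a) = (a + 64) - a = (64 + a) - a = 64)
1/P(y) = 1/64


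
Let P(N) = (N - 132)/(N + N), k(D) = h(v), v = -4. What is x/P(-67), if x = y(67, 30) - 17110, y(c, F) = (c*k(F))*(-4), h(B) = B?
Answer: -2149092/199 ≈ -10799.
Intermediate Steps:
k(D) = -4
y(c, F) = 16*c (y(c, F) = (c*(-4))*(-4) = -4*c*(-4) = 16*c)
P(N) = (-132 + N)/(2*N) (P(N) = (-132 + N)/((2*N)) = (-132 + N)*(1/(2*N)) = (-132 + N)/(2*N))
x = -16038 (x = 16*67 - 17110 = 1072 - 17110 = -16038)
x/P(-67) = -16038*(-134/(-132 - 67)) = -16038/((1/2)*(-1/67)*(-199)) = -16038/199/134 = -16038*134/199 = -2149092/199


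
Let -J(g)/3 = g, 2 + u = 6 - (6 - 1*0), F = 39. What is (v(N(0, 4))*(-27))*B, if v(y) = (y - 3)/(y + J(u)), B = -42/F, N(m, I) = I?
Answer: 189/65 ≈ 2.9077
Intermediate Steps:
u = -2 (u = -2 + (6 - (6 - 1*0)) = -2 + (6 - (6 + 0)) = -2 + (6 - 1*6) = -2 + (6 - 6) = -2 + 0 = -2)
J(g) = -3*g
B = -14/13 (B = -42/39 = -42*1/39 = -14/13 ≈ -1.0769)
v(y) = (-3 + y)/(6 + y) (v(y) = (y - 3)/(y - 3*(-2)) = (-3 + y)/(y + 6) = (-3 + y)/(6 + y))
(v(N(0, 4))*(-27))*B = (((-3 + 4)/(6 + 4))*(-27))*(-14/13) = ((1/10)*(-27))*(-14/13) = (((⅒)*1)*(-27))*(-14/13) = ((⅒)*(-27))*(-14/13) = -27/10*(-14/13) = 189/65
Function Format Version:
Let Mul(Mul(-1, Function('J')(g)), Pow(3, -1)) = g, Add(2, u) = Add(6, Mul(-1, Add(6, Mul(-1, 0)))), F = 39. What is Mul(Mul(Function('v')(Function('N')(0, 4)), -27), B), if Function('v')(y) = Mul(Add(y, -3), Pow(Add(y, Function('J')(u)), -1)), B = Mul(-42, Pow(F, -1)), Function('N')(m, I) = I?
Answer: Rational(189, 65) ≈ 2.9077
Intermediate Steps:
u = -2 (u = Add(-2, Add(6, Mul(-1, Add(6, Mul(-1, 0))))) = Add(-2, Add(6, Mul(-1, Add(6, 0)))) = Add(-2, Add(6, Mul(-1, 6))) = Add(-2, Add(6, -6)) = Add(-2, 0) = -2)
Function('J')(g) = Mul(-3, g)
B = Rational(-14, 13) (B = Mul(-42, Pow(39, -1)) = Mul(-42, Rational(1, 39)) = Rational(-14, 13) ≈ -1.0769)
Function('v')(y) = Mul(Pow(Add(6, y), -1), Add(-3, y)) (Function('v')(y) = Mul(Add(y, -3), Pow(Add(y, Mul(-3, -2)), -1)) = Mul(Add(-3, y), Pow(Add(y, 6), -1)) = Mul(Add(-3, y), Pow(Add(6, y), -1)) = Mul(Pow(Add(6, y), -1), Add(-3, y)))
Mul(Mul(Function('v')(Function('N')(0, 4)), -27), B) = Mul(Mul(Mul(Pow(Add(6, 4), -1), Add(-3, 4)), -27), Rational(-14, 13)) = Mul(Mul(Mul(Pow(10, -1), 1), -27), Rational(-14, 13)) = Mul(Mul(Mul(Rational(1, 10), 1), -27), Rational(-14, 13)) = Mul(Mul(Rational(1, 10), -27), Rational(-14, 13)) = Mul(Rational(-27, 10), Rational(-14, 13)) = Rational(189, 65)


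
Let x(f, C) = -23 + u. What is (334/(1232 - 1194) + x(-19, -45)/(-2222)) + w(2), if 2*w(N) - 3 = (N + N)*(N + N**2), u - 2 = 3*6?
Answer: 470537/21109 ≈ 22.291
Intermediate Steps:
u = 20 (u = 2 + 3*6 = 2 + 18 = 20)
x(f, C) = -3 (x(f, C) = -23 + 20 = -3)
w(N) = 3/2 + N*(N + N**2) (w(N) = 3/2 + ((N + N)*(N + N**2))/2 = 3/2 + ((2*N)*(N + N**2))/2 = 3/2 + (2*N*(N + N**2))/2 = 3/2 + N*(N + N**2))
(334/(1232 - 1194) + x(-19, -45)/(-2222)) + w(2) = (334/(1232 - 1194) - 3/(-2222)) + (3/2 + 2**2 + 2**3) = (334/38 - 3*(-1/2222)) + (3/2 + 4 + 8) = (334*(1/38) + 3/2222) + 27/2 = (167/19 + 3/2222) + 27/2 = 371131/42218 + 27/2 = 470537/21109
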